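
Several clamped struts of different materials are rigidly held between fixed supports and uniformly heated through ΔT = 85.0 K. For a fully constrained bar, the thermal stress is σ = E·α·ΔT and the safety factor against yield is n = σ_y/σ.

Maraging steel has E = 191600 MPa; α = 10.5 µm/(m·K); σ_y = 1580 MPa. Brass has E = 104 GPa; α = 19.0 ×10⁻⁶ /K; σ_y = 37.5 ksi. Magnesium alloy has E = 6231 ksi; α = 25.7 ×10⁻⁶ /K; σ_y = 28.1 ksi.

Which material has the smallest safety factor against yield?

Converting E to GPa, α to ×10⁻⁶/K, σ_y to MPa, then σ and n for each:
  maraging steel: E = 191.6, α = 10.5, σ_y = 1580 → σ = 171 MPa, n = 9.24
  brass: E = 104.0, α = 19.0, σ_y = 258.6 → σ = 168 MPa, n = 1.54
  magnesium alloy: E = 42.96, α = 25.7, σ_y = 193.7 → σ = 93.8 MPa, n = 2.06
Brass has the lowest safety factor, n = 1.54.

brass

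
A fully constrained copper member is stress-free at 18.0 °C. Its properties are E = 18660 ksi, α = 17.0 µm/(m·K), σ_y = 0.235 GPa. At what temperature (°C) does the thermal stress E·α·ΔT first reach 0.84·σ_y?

108 °C

E = 18660 ksi = 128.7 GPa.
σ_y = 0.235 GPa = 235.0 MPa.
E·α·ΔT = 197.4 MPa ⇒ ΔT = 197.4 / (128.7×10³ × 17.0×10⁻⁶) = 90.25 K.
T = 18.0 + 90.25 = 108.3 °C.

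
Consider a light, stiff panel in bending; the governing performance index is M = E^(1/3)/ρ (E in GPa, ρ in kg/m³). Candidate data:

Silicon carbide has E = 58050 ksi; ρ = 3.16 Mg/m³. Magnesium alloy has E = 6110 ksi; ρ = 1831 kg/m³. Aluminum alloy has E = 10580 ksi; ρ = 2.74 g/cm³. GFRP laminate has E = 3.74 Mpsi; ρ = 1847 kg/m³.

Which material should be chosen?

silicon carbide

Convert each candidate to consistent units, then evaluate M:
  silicon carbide: E = 400.2 GPa, ρ = 3160 kg/m³
  magnesium alloy: E = 42.13 GPa, ρ = 1831 kg/m³
  aluminum alloy: E = 72.95 GPa, ρ = 2740 kg/m³
  GFRP laminate: E = 25.79 GPa, ρ = 1847 kg/m³
  silicon carbide: M = 2.33×10⁻³
  magnesium alloy: M = 1.90×10⁻³
  GFRP laminate: M = 1.60×10⁻³
  aluminum alloy: M = 1.52×10⁻³
Silicon carbide ranks first.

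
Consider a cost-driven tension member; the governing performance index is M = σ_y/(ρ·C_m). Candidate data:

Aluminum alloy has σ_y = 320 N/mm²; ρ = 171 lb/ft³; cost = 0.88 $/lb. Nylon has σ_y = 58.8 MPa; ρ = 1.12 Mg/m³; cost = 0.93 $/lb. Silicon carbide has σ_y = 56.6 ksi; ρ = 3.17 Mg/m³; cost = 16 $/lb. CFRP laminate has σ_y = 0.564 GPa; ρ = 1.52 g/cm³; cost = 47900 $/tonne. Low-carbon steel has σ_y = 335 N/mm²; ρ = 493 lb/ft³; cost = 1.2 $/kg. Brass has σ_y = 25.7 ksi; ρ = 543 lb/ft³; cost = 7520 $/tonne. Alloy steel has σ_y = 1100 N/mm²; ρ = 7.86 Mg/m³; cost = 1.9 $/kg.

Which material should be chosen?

After converting to SI:
  aluminum alloy: σ_y = 320.0 MPa, ρ = 2739 kg/m³, cost = 1.940 $/kg
  nylon: σ_y = 58.80 MPa, ρ = 1120 kg/m³, cost = 2.050 $/kg
  silicon carbide: σ_y = 390.2 MPa, ρ = 3170 kg/m³, cost = 35.27 $/kg
  CFRP laminate: σ_y = 564.0 MPa, ρ = 1520 kg/m³, cost = 47.90 $/kg
  low-carbon steel: σ_y = 335.0 MPa, ρ = 7897 kg/m³, cost = 1.200 $/kg
  brass: σ_y = 177.2 MPa, ρ = 8698 kg/m³, cost = 7.520 $/kg
  alloy steel: σ_y = 1100 MPa, ρ = 7860 kg/m³, cost = 1.900 $/kg
  alloy steel: M = 73.7 kN·m per $
  aluminum alloy: M = 60.2 kN·m per $
  low-carbon steel: M = 35.4 kN·m per $
  nylon: M = 25.6 kN·m per $
  CFRP laminate: M = 7.75 kN·m per $
  silicon carbide: M = 3.49 kN·m per $
  brass: M = 2.71 kN·m per $
Alloy steel ranks first.

alloy steel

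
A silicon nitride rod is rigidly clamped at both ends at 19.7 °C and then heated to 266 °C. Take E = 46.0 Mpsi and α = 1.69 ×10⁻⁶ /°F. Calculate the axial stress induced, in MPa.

238 MPa

E = 46.0 Mpsi = 317.2 GPa.
α = 1.69×10⁻⁶/°F × 9/5 = 3.04×10⁻⁶/K.
ΔT = 246.3 K. Constrained thermal stress σ = E·α·ΔT = 317.2×10³ MPa × 3.04×10⁻⁶ × 246.3 = 238 MPa (compressive).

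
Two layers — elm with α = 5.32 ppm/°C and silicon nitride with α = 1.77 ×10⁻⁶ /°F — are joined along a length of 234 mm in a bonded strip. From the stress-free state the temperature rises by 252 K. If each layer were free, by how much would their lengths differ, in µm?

126 µm

silicon nitride: α = 1.77×10⁻⁶/°F × 9/5 = 3.19×10⁻⁶/K.
Δα = |5.32 − 3.19|×10⁻⁶/K = 2.13×10⁻⁶/K.
ΔL_mismatch = Δα·L·ΔT = 2.13×10⁻⁶ × 234.0 mm × 252.0 K = 126 µm.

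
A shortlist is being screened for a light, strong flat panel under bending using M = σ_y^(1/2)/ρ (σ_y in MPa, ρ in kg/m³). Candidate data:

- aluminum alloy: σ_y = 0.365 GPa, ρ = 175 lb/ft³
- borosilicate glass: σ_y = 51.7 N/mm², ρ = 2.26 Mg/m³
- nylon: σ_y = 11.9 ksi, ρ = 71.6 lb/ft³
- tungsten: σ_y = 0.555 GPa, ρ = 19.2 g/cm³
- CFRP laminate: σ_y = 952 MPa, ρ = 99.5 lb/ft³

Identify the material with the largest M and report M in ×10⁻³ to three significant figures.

After converting to SI:
  aluminum alloy: σ_y = 365.0 MPa, ρ = 2803 kg/m³
  borosilicate glass: σ_y = 51.70 MPa, ρ = 2260 kg/m³
  nylon: σ_y = 82.05 MPa, ρ = 1147 kg/m³
  tungsten: σ_y = 555.0 MPa, ρ = 19200 kg/m³
  CFRP laminate: σ_y = 952.0 MPa, ρ = 1594 kg/m³
  CFRP laminate: M = 19.4×10⁻³
  nylon: M = 7.90×10⁻³
  aluminum alloy: M = 6.82×10⁻³
  borosilicate glass: M = 3.18×10⁻³
  tungsten: M = 1.23×10⁻³
Highest index: CFRP laminate.

CFRP laminate, M = 19.4×10⁻³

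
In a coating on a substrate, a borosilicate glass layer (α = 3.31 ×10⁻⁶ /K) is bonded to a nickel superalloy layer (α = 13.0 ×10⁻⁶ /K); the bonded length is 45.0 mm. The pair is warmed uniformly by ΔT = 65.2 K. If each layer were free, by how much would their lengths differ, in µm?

Δα = |3.31 − 13.0|×10⁻⁶/K = 9.69×10⁻⁶/K.
ΔL_mismatch = Δα·L·ΔT = 9.69×10⁻⁶ × 45.0 mm × 65.2 K = 28.4 µm.

28.4 µm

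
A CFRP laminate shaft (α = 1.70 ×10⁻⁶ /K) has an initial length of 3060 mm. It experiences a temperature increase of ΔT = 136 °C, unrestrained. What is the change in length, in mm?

ΔL = α·L₀·ΔT = 1.70×10⁻⁶ × 3060 mm × 136.0 K = 0.707 mm.

0.707 mm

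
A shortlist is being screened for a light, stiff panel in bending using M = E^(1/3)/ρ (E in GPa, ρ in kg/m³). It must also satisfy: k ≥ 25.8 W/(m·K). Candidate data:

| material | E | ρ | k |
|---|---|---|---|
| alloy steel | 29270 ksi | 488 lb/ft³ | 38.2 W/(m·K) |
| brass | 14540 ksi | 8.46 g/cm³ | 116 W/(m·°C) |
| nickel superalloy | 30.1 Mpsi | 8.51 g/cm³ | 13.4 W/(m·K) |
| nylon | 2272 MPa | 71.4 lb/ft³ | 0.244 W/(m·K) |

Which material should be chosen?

alloy steel

Screen on constraints: k ≥ 25.8 W/(m·K). Survivors: alloy steel, brass.
Normalizing units and computing the index:
  alloy steel: E = 201.8 GPa, ρ = 7817 kg/m³
  brass: E = 100.2 GPa, ρ = 8460 kg/m³
  alloy steel: M = 0.750×10⁻³
  brass: M = 0.549×10⁻³
The maximum is for alloy steel.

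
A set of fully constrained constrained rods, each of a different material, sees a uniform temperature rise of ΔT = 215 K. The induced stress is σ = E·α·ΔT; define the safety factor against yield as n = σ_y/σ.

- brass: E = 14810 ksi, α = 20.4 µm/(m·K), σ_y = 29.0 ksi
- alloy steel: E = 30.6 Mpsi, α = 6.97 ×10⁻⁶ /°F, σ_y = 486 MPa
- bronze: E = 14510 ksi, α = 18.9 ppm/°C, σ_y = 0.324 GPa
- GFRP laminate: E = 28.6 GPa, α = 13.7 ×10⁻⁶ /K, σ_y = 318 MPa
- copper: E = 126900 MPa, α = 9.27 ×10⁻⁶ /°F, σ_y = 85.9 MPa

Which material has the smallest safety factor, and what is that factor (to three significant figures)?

copper, n = 0.189

Converting E to GPa, α to ×10⁻⁶/K, σ_y to MPa, then σ and n for each:
  brass: E = 102.1, α = 20.4, σ_y = 199.9 → σ = 448 MPa, n = 0.446
  alloy steel: E = 211.0, α = 12.5, σ_y = 486.0 → σ = 569 MPa, n = 0.854
  bronze: E = 100.0, α = 18.9, σ_y = 324.0 → σ = 407 MPa, n = 0.797
  GFRP laminate: E = 28.60, α = 13.7, σ_y = 318.0 → σ = 84.2 MPa, n = 3.77
  copper: E = 126.9, α = 16.7, σ_y = 85.90 → σ = 455 MPa, n = 0.189
Smallest n: copper with n = 0.189.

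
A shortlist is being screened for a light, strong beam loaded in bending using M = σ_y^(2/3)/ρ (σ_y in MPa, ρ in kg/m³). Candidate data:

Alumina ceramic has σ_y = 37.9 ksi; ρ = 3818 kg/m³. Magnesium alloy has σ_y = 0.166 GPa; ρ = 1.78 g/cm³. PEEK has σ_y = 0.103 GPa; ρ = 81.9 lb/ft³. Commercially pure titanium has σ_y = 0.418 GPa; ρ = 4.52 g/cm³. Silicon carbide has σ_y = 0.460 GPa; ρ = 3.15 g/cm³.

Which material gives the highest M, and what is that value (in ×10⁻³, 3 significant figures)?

Normalizing units and computing the index:
  alumina ceramic: σ_y = 261.3 MPa, ρ = 3818 kg/m³
  magnesium alloy: σ_y = 166.0 MPa, ρ = 1780 kg/m³
  PEEK: σ_y = 103.0 MPa, ρ = 1312 kg/m³
  commercially pure titanium: σ_y = 418.0 MPa, ρ = 4520 kg/m³
  silicon carbide: σ_y = 460.0 MPa, ρ = 3150 kg/m³
  silicon carbide: M = 18.9×10⁻³
  magnesium alloy: M = 17.0×10⁻³
  PEEK: M = 16.7×10⁻³
  commercially pure titanium: M = 12.4×10⁻³
  alumina ceramic: M = 10.7×10⁻³
The maximum is for silicon carbide.

silicon carbide, M = 18.9×10⁻³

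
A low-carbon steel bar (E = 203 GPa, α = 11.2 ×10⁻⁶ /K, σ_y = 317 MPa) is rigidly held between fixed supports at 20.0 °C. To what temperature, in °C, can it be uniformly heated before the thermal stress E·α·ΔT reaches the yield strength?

E·α·ΔT = 317.0 MPa ⇒ ΔT = 317.0 / (203.0×10³ × 11.2×10⁻⁶) = 139.4 K.
T = 20.0 + 139.4 = 159.4 °C.

159 °C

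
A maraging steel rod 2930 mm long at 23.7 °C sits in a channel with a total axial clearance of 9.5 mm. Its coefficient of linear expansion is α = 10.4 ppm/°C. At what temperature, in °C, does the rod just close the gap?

α·L₀·ΔT = 9.5 mm ⇒ ΔT = 9.5 / (10.4×10⁻⁶ × 2930.0) = 311.8 K.
T = 23.7 + 311.8 = 335.5 °C.

335 °C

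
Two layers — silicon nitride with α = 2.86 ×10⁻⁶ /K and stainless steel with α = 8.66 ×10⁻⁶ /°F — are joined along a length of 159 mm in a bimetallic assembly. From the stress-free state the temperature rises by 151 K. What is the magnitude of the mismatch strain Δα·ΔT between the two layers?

stainless steel: α = 8.66×10⁻⁶/°F × 9/5 = 15.6×10⁻⁶/K.
Δα = |2.86 − 15.6|×10⁻⁶/K = 12.7×10⁻⁶/K.
Mismatch strain = Δα·ΔT = 12.7×10⁻⁶ × 151.0 = 1.92×10⁻³.

1.92×10⁻³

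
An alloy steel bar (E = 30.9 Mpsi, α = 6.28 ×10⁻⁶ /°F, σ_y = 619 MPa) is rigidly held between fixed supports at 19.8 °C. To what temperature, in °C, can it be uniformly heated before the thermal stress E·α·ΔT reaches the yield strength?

E = 30.9 Mpsi = 213.0 GPa.
α = 6.28×10⁻⁶/°F × 9/5 = 11.3×10⁻⁶/K.
E·α·ΔT = 619.0 MPa ⇒ ΔT = 619.0 / (213.0×10³ × 11.3×10⁻⁶) = 257.0 K.
T = 19.8 + 257.0 = 276.8 °C.

277 °C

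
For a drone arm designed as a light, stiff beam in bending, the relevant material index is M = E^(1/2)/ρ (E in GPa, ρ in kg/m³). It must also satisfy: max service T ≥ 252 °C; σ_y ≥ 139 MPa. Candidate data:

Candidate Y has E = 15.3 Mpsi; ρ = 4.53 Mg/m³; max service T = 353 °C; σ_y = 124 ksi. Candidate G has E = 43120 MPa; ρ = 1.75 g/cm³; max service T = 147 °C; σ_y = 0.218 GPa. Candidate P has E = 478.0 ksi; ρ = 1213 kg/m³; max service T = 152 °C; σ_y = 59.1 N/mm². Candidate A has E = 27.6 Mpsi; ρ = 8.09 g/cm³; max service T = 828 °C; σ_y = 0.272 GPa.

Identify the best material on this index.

Screen on constraints: max service T ≥ 252 °C; σ_y ≥ 139 MPa. Survivors: candidate Y, candidate A.
After converting to SI:
  candidate Y: E = 105.5 GPa, ρ = 4530 kg/m³
  candidate A: E = 190.3 GPa, ρ = 8090 kg/m³
  candidate Y: M = 2.27×10⁻³
  candidate A: M = 1.71×10⁻³
The maximum is for candidate Y.

candidate Y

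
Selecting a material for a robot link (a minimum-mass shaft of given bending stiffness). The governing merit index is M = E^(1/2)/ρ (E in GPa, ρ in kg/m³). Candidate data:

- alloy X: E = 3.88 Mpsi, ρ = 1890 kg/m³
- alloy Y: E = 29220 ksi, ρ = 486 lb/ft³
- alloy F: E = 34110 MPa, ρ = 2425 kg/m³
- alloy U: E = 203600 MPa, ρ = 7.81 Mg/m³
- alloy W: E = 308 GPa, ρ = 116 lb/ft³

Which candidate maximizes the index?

Convert each candidate to consistent units, then evaluate M:
  alloy X: E = 26.75 GPa, ρ = 1890 kg/m³
  alloy Y: E = 201.5 GPa, ρ = 7785 kg/m³
  alloy F: E = 34.11 GPa, ρ = 2425 kg/m³
  alloy U: E = 203.6 GPa, ρ = 7810 kg/m³
  alloy W: E = 308.0 GPa, ρ = 1858 kg/m³
  alloy W: M = 9.44×10⁻³
  alloy X: M = 2.74×10⁻³
  alloy F: M = 2.41×10⁻³
  alloy U: M = 1.83×10⁻³
  alloy Y: M = 1.82×10⁻³
Alloy W ranks first.

alloy W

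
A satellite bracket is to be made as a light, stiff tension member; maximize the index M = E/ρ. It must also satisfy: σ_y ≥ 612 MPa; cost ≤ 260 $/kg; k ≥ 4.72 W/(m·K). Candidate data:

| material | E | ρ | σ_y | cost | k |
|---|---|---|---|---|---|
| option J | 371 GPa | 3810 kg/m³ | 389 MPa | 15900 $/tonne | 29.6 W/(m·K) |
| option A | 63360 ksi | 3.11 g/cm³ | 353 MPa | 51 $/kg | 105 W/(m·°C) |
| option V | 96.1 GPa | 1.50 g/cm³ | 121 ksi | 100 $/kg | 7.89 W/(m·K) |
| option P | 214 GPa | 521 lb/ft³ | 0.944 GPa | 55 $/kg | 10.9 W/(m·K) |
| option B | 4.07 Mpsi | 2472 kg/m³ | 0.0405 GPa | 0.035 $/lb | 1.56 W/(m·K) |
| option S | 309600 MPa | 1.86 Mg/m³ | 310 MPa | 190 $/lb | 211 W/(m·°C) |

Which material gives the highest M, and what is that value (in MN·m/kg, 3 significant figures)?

option V, M = 64.1 MN·m/kg

Screen on constraints: σ_y ≥ 612 MPa; cost ≤ 260 $/kg; k ≥ 4.72 W/(m·K). Survivors: option V, option P.
Normalizing units and computing the index:
  option V: E = 96.10 GPa, ρ = 1500 kg/m³
  option P: E = 214.0 GPa, ρ = 8346 kg/m³
  option V: M = 64.1 MN·m/kg
  option P: M = 25.6 MN·m/kg
Highest index: option V.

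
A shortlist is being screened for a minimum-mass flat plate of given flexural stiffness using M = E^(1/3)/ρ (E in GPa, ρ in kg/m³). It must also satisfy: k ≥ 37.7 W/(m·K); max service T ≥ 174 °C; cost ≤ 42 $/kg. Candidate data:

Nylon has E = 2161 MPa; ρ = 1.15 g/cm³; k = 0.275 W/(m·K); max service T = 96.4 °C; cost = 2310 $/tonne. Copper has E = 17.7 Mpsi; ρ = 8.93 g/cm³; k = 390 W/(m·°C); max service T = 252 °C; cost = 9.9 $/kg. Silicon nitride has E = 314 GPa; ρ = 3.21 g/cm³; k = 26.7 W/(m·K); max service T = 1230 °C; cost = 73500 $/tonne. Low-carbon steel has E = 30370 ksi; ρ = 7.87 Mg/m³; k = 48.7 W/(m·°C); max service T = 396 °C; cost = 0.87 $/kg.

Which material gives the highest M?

Screen on constraints: k ≥ 37.7 W/(m·K); max service T ≥ 174 °C; cost ≤ 42 $/kg. Survivors: copper, low-carbon steel.
Normalizing units and computing the index:
  copper: E = 122.0 GPa, ρ = 8930 kg/m³
  low-carbon steel: E = 209.4 GPa, ρ = 7870 kg/m³
  low-carbon steel: M = 0.755×10⁻³
  copper: M = 0.555×10⁻³
Highest index: low-carbon steel.

low-carbon steel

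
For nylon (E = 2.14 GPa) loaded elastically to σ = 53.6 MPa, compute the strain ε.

ε = σ/E = 53.6 / 2140 = 0.0250.

0.0250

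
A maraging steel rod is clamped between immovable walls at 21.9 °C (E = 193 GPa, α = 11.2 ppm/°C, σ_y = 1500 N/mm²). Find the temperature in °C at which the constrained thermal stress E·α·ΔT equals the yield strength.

716 °C

σ_y = 1500 N/mm² = 1500 MPa.
E·α·ΔT = 1500 MPa ⇒ ΔT = 1500 / (193.0×10³ × 11.2×10⁻⁶) = 693.9 K.
T = 21.9 + 693.9 = 715.8 °C.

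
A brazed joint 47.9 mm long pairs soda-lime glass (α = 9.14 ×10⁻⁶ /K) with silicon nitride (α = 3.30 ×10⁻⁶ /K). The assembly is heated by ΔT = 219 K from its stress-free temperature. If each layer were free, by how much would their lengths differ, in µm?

Δα = |9.14 − 3.30|×10⁻⁶/K = 5.84×10⁻⁶/K.
ΔL_mismatch = Δα·L·ΔT = 5.84×10⁻⁶ × 47.9 mm × 219.0 K = 61.3 µm.

61.3 µm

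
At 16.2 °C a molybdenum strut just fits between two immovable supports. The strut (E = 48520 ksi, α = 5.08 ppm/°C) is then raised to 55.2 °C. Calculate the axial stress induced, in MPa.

E = 48520 ksi = 334.5 GPa.
ΔT = 39.00 K. Constrained thermal stress σ = E·α·ΔT = 334.5×10³ MPa × 5.08×10⁻⁶ × 39.00 = 66.3 MPa (compressive).

66.3 MPa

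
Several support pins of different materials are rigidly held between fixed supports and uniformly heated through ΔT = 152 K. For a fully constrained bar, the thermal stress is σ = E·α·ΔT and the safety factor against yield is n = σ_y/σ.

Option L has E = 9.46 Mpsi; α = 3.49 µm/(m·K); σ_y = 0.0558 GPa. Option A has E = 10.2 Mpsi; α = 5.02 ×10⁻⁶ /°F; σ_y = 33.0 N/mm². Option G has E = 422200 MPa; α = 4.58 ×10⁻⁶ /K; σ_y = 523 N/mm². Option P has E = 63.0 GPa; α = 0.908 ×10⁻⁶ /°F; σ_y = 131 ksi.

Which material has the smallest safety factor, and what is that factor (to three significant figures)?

Converting E to GPa, α to ×10⁻⁶/K, σ_y to MPa, then σ and n for each:
  option L: E = 65.22, α = 3.49, σ_y = 55.80 → σ = 34.6 MPa, n = 1.61
  option A: E = 70.33, α = 9.04, σ_y = 33.00 → σ = 96.6 MPa, n = 0.342
  option G: E = 422.2, α = 4.58, σ_y = 523.0 → σ = 294 MPa, n = 1.78
  option P: E = 63.00, α = 1.63, σ_y = 903.2 → σ = 15.7 MPa, n = 57.7
Option A has the lowest safety factor, n = 0.342.

option A, n = 0.342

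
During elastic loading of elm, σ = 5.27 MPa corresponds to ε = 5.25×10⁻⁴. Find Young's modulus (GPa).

10.0 GPa

E = σ/ε = 5.27 MPa / 5.25×10⁻⁴ = 10040 MPa = 10.0 GPa.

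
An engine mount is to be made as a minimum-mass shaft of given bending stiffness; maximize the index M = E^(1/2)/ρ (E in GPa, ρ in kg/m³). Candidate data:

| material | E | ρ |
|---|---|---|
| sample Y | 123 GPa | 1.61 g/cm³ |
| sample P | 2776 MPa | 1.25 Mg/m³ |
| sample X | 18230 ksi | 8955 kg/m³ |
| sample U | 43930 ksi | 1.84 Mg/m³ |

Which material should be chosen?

Putting every candidate on a common basis:
  sample Y: E = 123.0 GPa, ρ = 1610 kg/m³
  sample P: E = 2.776 GPa, ρ = 1250 kg/m³
  sample X: E = 125.7 GPa, ρ = 8955 kg/m³
  sample U: E = 302.9 GPa, ρ = 1840 kg/m³
  sample U: M = 9.46×10⁻³
  sample Y: M = 6.89×10⁻³
  sample P: M = 1.33×10⁻³
  sample X: M = 1.25×10⁻³
The maximum is for sample U.

sample U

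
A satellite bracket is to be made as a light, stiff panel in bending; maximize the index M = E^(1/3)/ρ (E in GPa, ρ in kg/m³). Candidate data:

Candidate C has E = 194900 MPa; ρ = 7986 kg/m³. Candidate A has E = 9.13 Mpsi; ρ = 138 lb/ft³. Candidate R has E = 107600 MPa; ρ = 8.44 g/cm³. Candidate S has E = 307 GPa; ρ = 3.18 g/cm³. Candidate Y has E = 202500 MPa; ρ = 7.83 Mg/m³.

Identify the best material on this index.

Convert each candidate to consistent units, then evaluate M:
  candidate C: E = 194.9 GPa, ρ = 7986 kg/m³
  candidate A: E = 62.95 GPa, ρ = 2211 kg/m³
  candidate R: E = 107.6 GPa, ρ = 8440 kg/m³
  candidate S: E = 307.0 GPa, ρ = 3180 kg/m³
  candidate Y: E = 202.5 GPa, ρ = 7830 kg/m³
  candidate S: M = 2.12×10⁻³
  candidate A: M = 1.80×10⁻³
  candidate Y: M = 0.750×10⁻³
  candidate C: M = 0.726×10⁻³
  candidate R: M = 0.564×10⁻³
Highest index: candidate S.

candidate S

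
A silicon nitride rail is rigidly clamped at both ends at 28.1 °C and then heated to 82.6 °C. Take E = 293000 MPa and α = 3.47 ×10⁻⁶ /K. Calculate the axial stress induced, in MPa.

55.4 MPa

E = 293000 MPa = 293.0 GPa.
ΔT = 54.50 K. Constrained thermal stress σ = E·α·ΔT = 293.0×10³ MPa × 3.47×10⁻⁶ × 54.50 = 55.4 MPa (compressive).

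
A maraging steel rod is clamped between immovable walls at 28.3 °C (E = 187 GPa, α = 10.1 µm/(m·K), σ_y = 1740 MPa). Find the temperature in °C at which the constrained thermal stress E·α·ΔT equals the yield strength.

950 °C

E·α·ΔT = 1740 MPa ⇒ ΔT = 1740 / (187.0×10³ × 10.1×10⁻⁶) = 921.3 K.
T = 28.3 + 921.3 = 949.6 °C.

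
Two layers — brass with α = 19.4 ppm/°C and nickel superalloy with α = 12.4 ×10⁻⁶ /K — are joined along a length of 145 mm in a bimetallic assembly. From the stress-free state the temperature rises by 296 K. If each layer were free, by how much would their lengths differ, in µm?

300 µm

Δα = |19.4 − 12.4|×10⁻⁶/K = 7.00×10⁻⁶/K.
ΔL_mismatch = Δα·L·ΔT = 7.00×10⁻⁶ × 145.0 mm × 296.0 K = 300 µm.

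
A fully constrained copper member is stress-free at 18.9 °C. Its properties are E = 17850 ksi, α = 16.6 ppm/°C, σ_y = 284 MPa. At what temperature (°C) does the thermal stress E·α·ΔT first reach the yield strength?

E = 17850 ksi = 123.1 GPa.
E·α·ΔT = 284.0 MPa ⇒ ΔT = 284.0 / (123.1×10³ × 16.6×10⁻⁶) = 139.0 K.
T = 18.9 + 139.0 = 157.9 °C.

158 °C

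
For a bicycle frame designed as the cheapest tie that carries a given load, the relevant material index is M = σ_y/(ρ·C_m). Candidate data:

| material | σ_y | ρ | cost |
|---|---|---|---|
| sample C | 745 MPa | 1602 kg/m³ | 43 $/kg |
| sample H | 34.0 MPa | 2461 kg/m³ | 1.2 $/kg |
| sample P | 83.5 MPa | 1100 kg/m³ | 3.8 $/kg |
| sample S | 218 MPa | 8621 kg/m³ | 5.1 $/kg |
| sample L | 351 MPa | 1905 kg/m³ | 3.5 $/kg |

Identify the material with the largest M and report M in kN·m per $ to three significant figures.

sample L, M = 52.6 kN·m per $

Per-candidate index values:
  sample L: M = 52.6 kN·m per $
  sample P: M = 20.0 kN·m per $
  sample H: M = 11.5 kN·m per $
  sample C: M = 10.8 kN·m per $
  sample S: M = 4.96 kN·m per $
Highest index: sample L.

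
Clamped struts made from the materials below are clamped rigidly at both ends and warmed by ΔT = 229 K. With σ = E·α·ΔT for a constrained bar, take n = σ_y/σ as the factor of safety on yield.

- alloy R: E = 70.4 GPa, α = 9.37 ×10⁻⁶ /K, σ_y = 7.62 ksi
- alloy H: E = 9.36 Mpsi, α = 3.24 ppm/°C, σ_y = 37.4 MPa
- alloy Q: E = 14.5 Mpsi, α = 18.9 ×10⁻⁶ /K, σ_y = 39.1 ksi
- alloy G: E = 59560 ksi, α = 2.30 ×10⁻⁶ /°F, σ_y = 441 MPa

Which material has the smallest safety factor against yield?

alloy R

Per material, after unit conversion:
  alloy R: E = 70.40, α = 9.37, σ_y = 52.54 → σ = 151 MPa, n = 0.348
  alloy H: E = 64.53, α = 3.24, σ_y = 37.40 → σ = 47.9 MPa, n = 0.781
  alloy Q: E = 99.97, α = 18.9, σ_y = 269.6 → σ = 433 MPa, n = 0.623
  alloy G: E = 410.7, α = 4.14, σ_y = 441.0 → σ = 389 MPa, n = 1.13
Alloy R has the lowest safety factor, n = 0.348.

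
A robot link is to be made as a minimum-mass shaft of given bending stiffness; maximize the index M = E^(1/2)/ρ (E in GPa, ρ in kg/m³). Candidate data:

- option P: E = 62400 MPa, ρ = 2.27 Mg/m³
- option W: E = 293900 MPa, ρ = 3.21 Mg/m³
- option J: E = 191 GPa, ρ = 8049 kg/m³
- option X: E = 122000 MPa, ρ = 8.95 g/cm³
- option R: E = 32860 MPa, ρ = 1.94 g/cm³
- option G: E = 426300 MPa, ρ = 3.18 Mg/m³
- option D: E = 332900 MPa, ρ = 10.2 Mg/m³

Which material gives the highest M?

option G

Normalizing units and computing the index:
  option P: E = 62.40 GPa, ρ = 2270 kg/m³
  option W: E = 293.9 GPa, ρ = 3210 kg/m³
  option J: E = 191.0 GPa, ρ = 8049 kg/m³
  option X: E = 122.0 GPa, ρ = 8950 kg/m³
  option R: E = 32.86 GPa, ρ = 1940 kg/m³
  option G: E = 426.3 GPa, ρ = 3180 kg/m³
  option D: E = 332.9 GPa, ρ = 10200 kg/m³
  option G: M = 6.49×10⁻³
  option W: M = 5.34×10⁻³
  option P: M = 3.48×10⁻³
  option R: M = 2.95×10⁻³
  option D: M = 1.79×10⁻³
  option J: M = 1.72×10⁻³
  option X: M = 1.23×10⁻³
Option G has the largest M.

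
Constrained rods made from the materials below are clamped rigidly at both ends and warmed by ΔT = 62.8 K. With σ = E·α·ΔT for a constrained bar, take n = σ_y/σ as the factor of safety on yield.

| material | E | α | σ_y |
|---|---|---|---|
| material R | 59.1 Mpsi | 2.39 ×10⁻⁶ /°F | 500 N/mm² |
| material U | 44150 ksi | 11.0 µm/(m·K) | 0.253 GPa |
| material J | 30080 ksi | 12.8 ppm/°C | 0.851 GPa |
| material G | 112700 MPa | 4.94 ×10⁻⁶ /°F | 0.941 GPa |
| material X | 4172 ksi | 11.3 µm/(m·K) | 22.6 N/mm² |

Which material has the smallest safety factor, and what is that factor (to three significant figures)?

material X, n = 1.11

Per material, after unit conversion:
  material R: E = 407.5, α = 4.30, σ_y = 500.0 → σ = 110 MPa, n = 4.54
  material U: E = 304.4, α = 11.0, σ_y = 253.0 → σ = 210 MPa, n = 1.20
  material J: E = 207.4, α = 12.8, σ_y = 851.0 → σ = 167 MPa, n = 5.10
  material G: E = 112.7, α = 8.89, σ_y = 941.0 → σ = 62.9 MPa, n = 15.0
  material X: E = 28.76, α = 11.3, σ_y = 22.60 → σ = 20.4 MPa, n = 1.11
Smallest n: material X with n = 1.11.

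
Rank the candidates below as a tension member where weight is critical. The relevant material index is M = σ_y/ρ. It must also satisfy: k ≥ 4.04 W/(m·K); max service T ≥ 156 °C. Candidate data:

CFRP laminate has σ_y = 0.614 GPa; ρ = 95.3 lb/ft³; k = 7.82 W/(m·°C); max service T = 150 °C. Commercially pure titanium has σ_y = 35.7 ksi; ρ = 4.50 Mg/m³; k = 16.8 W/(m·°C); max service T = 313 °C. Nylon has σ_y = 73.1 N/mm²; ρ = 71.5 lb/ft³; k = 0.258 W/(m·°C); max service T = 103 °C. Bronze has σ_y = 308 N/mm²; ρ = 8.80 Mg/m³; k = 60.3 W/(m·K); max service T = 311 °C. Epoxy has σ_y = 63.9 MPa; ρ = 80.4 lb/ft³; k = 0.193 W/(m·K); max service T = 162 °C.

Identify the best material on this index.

commercially pure titanium

Screen on constraints: k ≥ 4.04 W/(m·K); max service T ≥ 156 °C. Survivors: commercially pure titanium, bronze.
Convert each candidate to consistent units, then evaluate M:
  commercially pure titanium: σ_y = 246.1 MPa, ρ = 4500 kg/m³
  bronze: σ_y = 308.0 MPa, ρ = 8800 kg/m³
  commercially pure titanium: M = 54.7 kN·m/kg
  bronze: M = 35.0 kN·m/kg
The maximum is for commercially pure titanium.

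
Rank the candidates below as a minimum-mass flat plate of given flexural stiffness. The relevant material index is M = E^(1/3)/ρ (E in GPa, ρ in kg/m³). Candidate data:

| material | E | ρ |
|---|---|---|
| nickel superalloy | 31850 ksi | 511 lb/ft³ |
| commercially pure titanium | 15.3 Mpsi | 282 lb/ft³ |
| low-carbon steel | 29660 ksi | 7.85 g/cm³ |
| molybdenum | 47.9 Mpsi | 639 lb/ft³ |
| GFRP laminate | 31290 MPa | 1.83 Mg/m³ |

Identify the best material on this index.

Normalizing units and computing the index:
  nickel superalloy: E = 219.6 GPa, ρ = 8185 kg/m³
  commercially pure titanium: E = 105.5 GPa, ρ = 4517 kg/m³
  low-carbon steel: E = 204.5 GPa, ρ = 7850 kg/m³
  molybdenum: E = 330.3 GPa, ρ = 10240 kg/m³
  GFRP laminate: E = 31.29 GPa, ρ = 1830 kg/m³
  GFRP laminate: M = 1.72×10⁻³
  commercially pure titanium: M = 1.05×10⁻³
  low-carbon steel: M = 0.751×10⁻³
  nickel superalloy: M = 0.737×10⁻³
  molybdenum: M = 0.675×10⁻³
GFRP laminate has the largest M.

GFRP laminate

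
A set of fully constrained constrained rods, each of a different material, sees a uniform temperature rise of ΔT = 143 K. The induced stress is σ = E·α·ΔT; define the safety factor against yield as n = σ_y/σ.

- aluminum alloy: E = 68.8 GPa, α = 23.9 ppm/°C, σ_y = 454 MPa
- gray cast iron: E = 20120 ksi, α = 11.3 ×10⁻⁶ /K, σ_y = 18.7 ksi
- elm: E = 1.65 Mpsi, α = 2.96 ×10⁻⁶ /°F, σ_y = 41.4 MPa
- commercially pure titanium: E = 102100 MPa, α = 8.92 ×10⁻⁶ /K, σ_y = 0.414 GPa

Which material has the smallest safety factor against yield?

Converting E to GPa, α to ×10⁻⁶/K, σ_y to MPa, then σ and n for each:
  aluminum alloy: E = 68.80, α = 23.9, σ_y = 454.0 → σ = 235 MPa, n = 1.93
  gray cast iron: E = 138.7, α = 11.3, σ_y = 128.9 → σ = 224 MPa, n = 0.575
  elm: E = 11.38, α = 5.33, σ_y = 41.40 → σ = 8.67 MPa, n = 4.78
  commercially pure titanium: E = 102.1, α = 8.92, σ_y = 414.0 → σ = 130 MPa, n = 3.18
The minimum is gray cast iron at n = 0.575.

gray cast iron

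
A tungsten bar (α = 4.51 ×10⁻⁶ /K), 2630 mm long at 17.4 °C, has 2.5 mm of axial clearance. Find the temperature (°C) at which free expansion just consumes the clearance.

228 °C

α·L₀·ΔT = 2.5 mm ⇒ ΔT = 2.5 / (4.51×10⁻⁶ × 2630.0) = 210.8 K.
T = 17.4 + 210.8 = 228.2 °C.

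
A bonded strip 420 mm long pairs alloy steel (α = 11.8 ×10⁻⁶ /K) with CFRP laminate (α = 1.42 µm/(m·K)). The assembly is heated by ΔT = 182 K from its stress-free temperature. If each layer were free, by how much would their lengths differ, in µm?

793 µm

Δα = |11.8 − 1.42|×10⁻⁶/K = 10.4×10⁻⁶/K.
ΔL_mismatch = Δα·L·ΔT = 10.4×10⁻⁶ × 420.0 mm × 182.0 K = 793 µm.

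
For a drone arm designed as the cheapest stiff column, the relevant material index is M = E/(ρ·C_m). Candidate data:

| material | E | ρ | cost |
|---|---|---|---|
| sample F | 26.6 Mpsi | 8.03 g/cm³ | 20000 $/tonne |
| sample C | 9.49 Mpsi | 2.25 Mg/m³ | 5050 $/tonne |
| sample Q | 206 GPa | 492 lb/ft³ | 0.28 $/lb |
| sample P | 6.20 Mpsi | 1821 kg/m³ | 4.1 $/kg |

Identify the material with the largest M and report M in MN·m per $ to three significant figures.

sample Q, M = 42.3 MN·m per $

Convert each candidate to consistent units, then evaluate M:
  sample F: E = 183.4 GPa, ρ = 8030 kg/m³, cost = 20.00 $/kg
  sample C: E = 65.43 GPa, ρ = 2250 kg/m³, cost = 5.050 $/kg
  sample Q: E = 206.0 GPa, ρ = 7881 kg/m³, cost = 0.6173 $/kg
  sample P: E = 42.75 GPa, ρ = 1821 kg/m³, cost = 4.100 $/kg
  sample Q: M = 42.3 MN·m per $
  sample C: M = 5.76 MN·m per $
  sample P: M = 5.73 MN·m per $
  sample F: M = 1.14 MN·m per $
Sample Q ranks first.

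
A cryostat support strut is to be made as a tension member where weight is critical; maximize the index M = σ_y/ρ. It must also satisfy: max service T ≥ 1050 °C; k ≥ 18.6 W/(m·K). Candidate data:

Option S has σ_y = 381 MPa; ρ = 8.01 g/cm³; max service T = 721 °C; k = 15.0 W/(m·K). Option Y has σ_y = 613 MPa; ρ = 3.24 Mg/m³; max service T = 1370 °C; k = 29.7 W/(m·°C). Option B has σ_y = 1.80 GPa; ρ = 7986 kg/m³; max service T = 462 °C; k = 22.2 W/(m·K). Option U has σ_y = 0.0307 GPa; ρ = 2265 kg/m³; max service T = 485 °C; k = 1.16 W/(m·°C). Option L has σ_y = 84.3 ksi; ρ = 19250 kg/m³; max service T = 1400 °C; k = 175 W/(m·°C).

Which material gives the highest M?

option Y

Screen on constraints: max service T ≥ 1050 °C; k ≥ 18.6 W/(m·K). Survivors: option Y, option L.
In SI units:
  option Y: σ_y = 613.0 MPa, ρ = 3240 kg/m³
  option L: σ_y = 581.2 MPa, ρ = 19250 kg/m³
  option Y: M = 189 kN·m/kg
  option L: M = 30.2 kN·m/kg
Option Y ranks first.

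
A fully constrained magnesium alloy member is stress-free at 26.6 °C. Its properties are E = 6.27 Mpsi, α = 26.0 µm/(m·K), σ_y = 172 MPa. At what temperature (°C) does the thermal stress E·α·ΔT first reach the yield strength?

E = 6.27 Mpsi = 43.23 GPa.
E·α·ΔT = 172.0 MPa ⇒ ΔT = 172.0 / (43.23×10³ × 26.0×10⁻⁶) = 153.0 K.
T = 26.6 + 153.0 = 179.6 °C.

180 °C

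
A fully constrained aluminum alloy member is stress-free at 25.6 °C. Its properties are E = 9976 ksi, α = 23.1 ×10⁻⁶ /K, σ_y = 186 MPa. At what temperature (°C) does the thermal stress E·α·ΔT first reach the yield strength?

143 °C

E = 9976 ksi = 68.78 GPa.
E·α·ΔT = 186.0 MPa ⇒ ΔT = 186.0 / (68.78×10³ × 23.1×10⁻⁶) = 117.1 K.
T = 25.6 + 117.1 = 142.7 °C.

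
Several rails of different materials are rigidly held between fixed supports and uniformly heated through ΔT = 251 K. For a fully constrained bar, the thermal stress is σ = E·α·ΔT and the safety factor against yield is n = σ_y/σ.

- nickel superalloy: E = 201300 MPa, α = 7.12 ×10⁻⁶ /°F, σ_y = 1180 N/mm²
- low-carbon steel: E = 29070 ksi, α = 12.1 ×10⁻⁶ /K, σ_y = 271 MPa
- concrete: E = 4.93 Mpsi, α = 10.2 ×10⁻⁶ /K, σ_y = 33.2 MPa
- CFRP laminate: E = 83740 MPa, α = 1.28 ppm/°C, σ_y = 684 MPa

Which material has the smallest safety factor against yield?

Per material, after unit conversion:
  nickel superalloy: E = 201.3, α = 12.8, σ_y = 1180 → σ = 648 MPa, n = 1.82
  low-carbon steel: E = 200.4, α = 12.1, σ_y = 271.0 → σ = 609 MPa, n = 0.445
  concrete: E = 33.99, α = 10.2, σ_y = 33.20 → σ = 87.0 MPa, n = 0.382
  CFRP laminate: E = 83.74, α = 1.28, σ_y = 684.0 → σ = 26.9 MPa, n = 25.4
Smallest n: concrete with n = 0.382.

concrete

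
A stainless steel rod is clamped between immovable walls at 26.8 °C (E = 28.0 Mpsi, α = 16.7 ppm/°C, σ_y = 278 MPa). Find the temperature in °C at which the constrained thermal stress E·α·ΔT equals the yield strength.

113 °C

E = 28.0 Mpsi = 193.1 GPa.
E·α·ΔT = 278.0 MPa ⇒ ΔT = 278.0 / (193.1×10³ × 16.7×10⁻⁶) = 86.23 K.
T = 26.8 + 86.23 = 113.0 °C.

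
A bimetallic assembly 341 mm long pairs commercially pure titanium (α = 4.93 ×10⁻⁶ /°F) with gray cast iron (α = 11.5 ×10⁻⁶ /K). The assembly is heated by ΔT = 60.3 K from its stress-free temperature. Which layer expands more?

commercially pure titanium: α = 4.93×10⁻⁶/°F × 9/5 = 8.87×10⁻⁶/K.
α(commercially pure titanium) = 8.87×10⁻⁶/K vs α(gray cast iron) = 11.5×10⁻⁶/K.
Higher α expands more for the same ΔT: gray cast iron.

gray cast iron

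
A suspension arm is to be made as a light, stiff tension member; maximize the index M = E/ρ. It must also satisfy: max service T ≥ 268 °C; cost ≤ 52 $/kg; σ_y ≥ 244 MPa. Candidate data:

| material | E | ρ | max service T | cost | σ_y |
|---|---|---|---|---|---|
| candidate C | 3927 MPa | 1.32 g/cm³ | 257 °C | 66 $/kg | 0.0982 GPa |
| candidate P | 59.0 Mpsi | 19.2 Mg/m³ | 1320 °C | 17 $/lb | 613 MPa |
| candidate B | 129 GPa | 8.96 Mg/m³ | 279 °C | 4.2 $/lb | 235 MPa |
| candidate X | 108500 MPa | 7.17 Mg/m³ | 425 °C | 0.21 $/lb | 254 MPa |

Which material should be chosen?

candidate P

Screen on constraints: max service T ≥ 268 °C; cost ≤ 52 $/kg; σ_y ≥ 244 MPa. Survivors: candidate P, candidate X.
After converting to SI:
  candidate P: E = 406.8 GPa, ρ = 19200 kg/m³
  candidate X: E = 108.5 GPa, ρ = 7170 kg/m³
  candidate P: M = 21.2 MN·m/kg
  candidate X: M = 15.1 MN·m/kg
Candidate P has the largest M.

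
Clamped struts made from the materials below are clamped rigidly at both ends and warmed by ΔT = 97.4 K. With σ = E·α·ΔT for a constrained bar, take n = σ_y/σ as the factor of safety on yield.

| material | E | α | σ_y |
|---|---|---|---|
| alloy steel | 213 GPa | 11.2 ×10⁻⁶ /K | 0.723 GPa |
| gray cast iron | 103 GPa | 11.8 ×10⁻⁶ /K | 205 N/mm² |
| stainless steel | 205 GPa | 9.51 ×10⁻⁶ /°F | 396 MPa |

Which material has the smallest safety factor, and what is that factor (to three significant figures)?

stainless steel, n = 1.16

With everything in SI (GPa, ×10⁻⁶/K, MPa):
  alloy steel: E = 213.0, α = 11.2, σ_y = 723.0 → σ = 232 MPa, n = 3.11
  gray cast iron: E = 103.0, α = 11.8, σ_y = 205.0 → σ = 118 MPa, n = 1.73
  stainless steel: E = 205.0, α = 17.1, σ_y = 396.0 → σ = 342 MPa, n = 1.16
The minimum is stainless steel at n = 1.16.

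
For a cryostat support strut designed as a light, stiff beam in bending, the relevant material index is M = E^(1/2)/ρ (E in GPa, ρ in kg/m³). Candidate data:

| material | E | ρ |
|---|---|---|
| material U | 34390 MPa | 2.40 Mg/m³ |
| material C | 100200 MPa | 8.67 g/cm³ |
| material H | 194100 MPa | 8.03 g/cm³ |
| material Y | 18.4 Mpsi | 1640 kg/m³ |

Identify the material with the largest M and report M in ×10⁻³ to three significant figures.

material Y, M = 6.87×10⁻³

Putting every candidate on a common basis:
  material U: E = 34.39 GPa, ρ = 2400 kg/m³
  material C: E = 100.2 GPa, ρ = 8670 kg/m³
  material H: E = 194.1 GPa, ρ = 8030 kg/m³
  material Y: E = 126.9 GPa, ρ = 1640 kg/m³
  material Y: M = 6.87×10⁻³
  material U: M = 2.44×10⁻³
  material H: M = 1.73×10⁻³
  material C: M = 1.15×10⁻³
Material Y has the largest M.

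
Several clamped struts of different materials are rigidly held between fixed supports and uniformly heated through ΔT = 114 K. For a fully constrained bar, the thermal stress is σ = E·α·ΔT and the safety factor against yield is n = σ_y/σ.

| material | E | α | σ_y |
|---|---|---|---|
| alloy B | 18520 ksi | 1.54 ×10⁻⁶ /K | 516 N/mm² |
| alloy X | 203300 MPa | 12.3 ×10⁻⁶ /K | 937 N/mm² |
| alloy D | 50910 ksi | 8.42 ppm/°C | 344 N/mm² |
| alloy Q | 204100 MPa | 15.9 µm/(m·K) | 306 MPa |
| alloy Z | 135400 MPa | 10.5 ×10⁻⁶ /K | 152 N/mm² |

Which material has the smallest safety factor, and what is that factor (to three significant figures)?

alloy Q, n = 0.827

In consistent units (E in GPa, α in ×10⁻⁶/K, σ_y in MPa):
  alloy B: E = 127.7, α = 1.54, σ_y = 516.0 → σ = 22.4 MPa, n = 23.0
  alloy X: E = 203.3, α = 12.3, σ_y = 937.0 → σ = 285 MPa, n = 3.29
  alloy D: E = 351.0, α = 8.42, σ_y = 344.0 → σ = 337 MPa, n = 1.02
  alloy Q: E = 204.1, α = 15.9, σ_y = 306.0 → σ = 370 MPa, n = 0.827
  alloy Z: E = 135.4, α = 10.5, σ_y = 152.0 → σ = 162 MPa, n = 0.938
Alloy Q has the lowest safety factor, n = 0.827.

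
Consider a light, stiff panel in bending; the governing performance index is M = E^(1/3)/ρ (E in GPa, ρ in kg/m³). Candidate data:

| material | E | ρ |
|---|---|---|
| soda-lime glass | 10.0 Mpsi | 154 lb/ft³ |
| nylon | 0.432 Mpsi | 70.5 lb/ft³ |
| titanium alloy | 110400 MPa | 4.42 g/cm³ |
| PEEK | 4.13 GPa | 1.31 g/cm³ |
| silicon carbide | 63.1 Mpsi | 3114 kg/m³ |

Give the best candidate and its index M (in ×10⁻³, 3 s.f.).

silicon carbide, M = 2.43×10⁻³

After converting to SI:
  soda-lime glass: E = 68.95 GPa, ρ = 2467 kg/m³
  nylon: E = 2.979 GPa, ρ = 1129 kg/m³
  titanium alloy: E = 110.4 GPa, ρ = 4420 kg/m³
  PEEK: E = 4.130 GPa, ρ = 1310 kg/m³
  silicon carbide: E = 435.1 GPa, ρ = 3114 kg/m³
  silicon carbide: M = 2.43×10⁻³
  soda-lime glass: M = 1.66×10⁻³
  nylon: M = 1.27×10⁻³
  PEEK: M = 1.22×10⁻³
  titanium alloy: M = 1.09×10⁻³
Silicon carbide ranks first.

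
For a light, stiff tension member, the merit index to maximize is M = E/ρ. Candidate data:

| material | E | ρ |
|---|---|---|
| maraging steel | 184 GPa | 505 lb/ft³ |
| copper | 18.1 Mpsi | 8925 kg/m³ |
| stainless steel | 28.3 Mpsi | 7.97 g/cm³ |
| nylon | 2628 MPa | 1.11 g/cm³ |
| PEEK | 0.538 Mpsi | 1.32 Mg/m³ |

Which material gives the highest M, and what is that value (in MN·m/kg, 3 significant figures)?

stainless steel, M = 24.5 MN·m/kg

Normalizing units and computing the index:
  maraging steel: E = 184.0 GPa, ρ = 8089 kg/m³
  copper: E = 124.8 GPa, ρ = 8925 kg/m³
  stainless steel: E = 195.1 GPa, ρ = 7970 kg/m³
  nylon: E = 2.628 GPa, ρ = 1110 kg/m³
  PEEK: E = 3.709 GPa, ρ = 1320 kg/m³
  stainless steel: M = 24.5 MN·m/kg
  maraging steel: M = 22.7 MN·m/kg
  copper: M = 14.0 MN·m/kg
  PEEK: M = 2.81 MN·m/kg
  nylon: M = 2.37 MN·m/kg
Stainless steel has the largest M.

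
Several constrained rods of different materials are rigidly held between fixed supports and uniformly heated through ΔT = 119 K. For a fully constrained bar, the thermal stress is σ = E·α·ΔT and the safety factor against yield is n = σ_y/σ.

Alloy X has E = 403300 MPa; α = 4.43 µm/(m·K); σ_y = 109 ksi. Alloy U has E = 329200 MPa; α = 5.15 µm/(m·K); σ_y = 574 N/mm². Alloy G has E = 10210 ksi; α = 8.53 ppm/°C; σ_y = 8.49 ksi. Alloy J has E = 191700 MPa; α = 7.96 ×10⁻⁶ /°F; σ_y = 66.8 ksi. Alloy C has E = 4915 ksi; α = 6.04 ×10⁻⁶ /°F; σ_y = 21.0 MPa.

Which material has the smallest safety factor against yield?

In consistent units (E in GPa, α in ×10⁻⁶/K, σ_y in MPa):
  alloy X: E = 403.3, α = 4.43, σ_y = 751.5 → σ = 213 MPa, n = 3.53
  alloy U: E = 329.2, α = 5.15, σ_y = 574.0 → σ = 202 MPa, n = 2.85
  alloy G: E = 70.40, α = 8.53, σ_y = 58.54 → σ = 71.5 MPa, n = 0.819
  alloy J: E = 191.7, α = 14.3, σ_y = 460.6 → σ = 327 MPa, n = 1.41
  alloy C: E = 33.89, α = 10.9, σ_y = 21.00 → σ = 43.8 MPa, n = 0.479
Smallest n: alloy C with n = 0.479.

alloy C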